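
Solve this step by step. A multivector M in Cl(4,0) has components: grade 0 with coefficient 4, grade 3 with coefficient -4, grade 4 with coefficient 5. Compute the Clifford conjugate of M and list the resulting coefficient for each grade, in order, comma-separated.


Clifford conjugate sign for grade k: (-1)^(k(k+1)/2)
Grade 0: (-1)^(0*1/2) = (-1)^0 = 1, coeff 4 -> 4
Grade 3: (-1)^(3*4/2) = (-1)^6 = 1, coeff -4 -> -4
Grade 4: (-1)^(4*5/2) = (-1)^10 = 1, coeff 5 -> 5
Conjugated coefficients: 4, -4, 5


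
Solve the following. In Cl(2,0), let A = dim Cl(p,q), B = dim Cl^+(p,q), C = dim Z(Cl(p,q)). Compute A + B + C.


n = 2 + 0 = 2
Total dim = 2^2 = 4
Even subalgebra dim = 2^1 = 2
n is even, so center dim = 1
Sum = 4 + 2 + 1 = 7


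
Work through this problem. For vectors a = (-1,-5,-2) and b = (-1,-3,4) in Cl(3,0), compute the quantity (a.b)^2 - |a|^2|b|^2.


a . b = (-1)*(-1) + (-5)*(-3) + (-2)*4
= 1 + 15 + (-8) = 8
|a|^2 = (-1)^2 + (-5)^2 + (-2)^2 = 30
|b|^2 = (-1)^2 + (-3)^2 + 4^2 = 26
(a.b)^2 = 8^2 = 64
|a|^2 * |b|^2 = 30 * 26 = 780
Result = 64 - 780 = -716


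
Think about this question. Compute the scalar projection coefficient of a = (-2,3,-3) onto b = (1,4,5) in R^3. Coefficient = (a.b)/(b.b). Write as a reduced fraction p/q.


Projection coefficient = (a . b) / (b . b)
a . b = (-2)*1 + 3*4 + (-3)*5
= -2 + 12 + (-15) = -5
b . b = 1^2 + 4^2 + 5^2
= 1 + 16 + 25 = 42
Coefficient = -5/42
In lowest terms: -5/42


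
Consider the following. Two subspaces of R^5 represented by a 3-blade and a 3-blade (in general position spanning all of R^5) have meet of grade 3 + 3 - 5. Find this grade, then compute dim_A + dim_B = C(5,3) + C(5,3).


Meet grade = grade(A) + grade(B) - n
= 3 + 3 - 5 = 1
C(5,3) = 10
C(5,3) = 10
dim_A + dim_B = 10 + 10 = 20


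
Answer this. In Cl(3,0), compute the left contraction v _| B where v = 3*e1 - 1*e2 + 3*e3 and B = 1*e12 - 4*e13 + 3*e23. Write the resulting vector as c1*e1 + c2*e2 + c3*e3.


Left contraction v _| B = <vB>_1 (grade-1 part of the geometric product vB).
Using e1_|e12 = e2, e2_|e12 = -e1, e1_|e13 = e3, e3_|e13 = -e1, e2_|e23 = e3, e3_|e23 = -e2:
e1 coeff: -v2*b12 - v3*b13 = -(-1)*(1) - (3)*(-4) = 13
e2 coeff: v1*b12 - v3*b23 = (3)*(1) - (3)*(3) = -6
e3 coeff: v1*b13 + v2*b23 = (3)*(-4) + (-1)*(3) = -15
v _| B = 13*e1 - 6*e2 - 15*e3


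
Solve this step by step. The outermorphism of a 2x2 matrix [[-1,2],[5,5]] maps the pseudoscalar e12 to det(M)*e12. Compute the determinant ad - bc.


The outermorphism of a linear map f sends e1^e2 to f(e1)^f(e2).
f(e1) = -1*e1 + 5*e2
f(e2) = 2*e1 + 5*e2
f(e1) ^ f(e2) = (-1*e1 + 5*e2) ^ (2*e1 + 5*e2)
= (-1)*5*e12 + 5*2*e21
= (-5 - 10)*e12
= -15*e12
Coefficient = -15


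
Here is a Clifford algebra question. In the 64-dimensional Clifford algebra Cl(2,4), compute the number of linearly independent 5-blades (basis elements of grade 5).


Number of grade-k basis blades in Cl(p,q) with n = p + q is C(n, k).
n = 2 + 4 = 6
C(6, 5) = 6! / (5! * 1!)
= 720 / (120 * 1)
= 6


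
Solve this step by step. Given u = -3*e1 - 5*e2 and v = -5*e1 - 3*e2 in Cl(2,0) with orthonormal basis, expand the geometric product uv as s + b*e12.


Expand: (-3*e1 - 5*e2)(-5*e1 - 3*e2)
= (-3)*(-5)*e1e1 + (-3)*(-3)*e1e2 + (-5)*(-5)*e2e1 + (-5)*(-3)*e2e2
Using e1^2 = e2^2 = 1, e2e1 = -e1e2:
Scalar part s = (-3)*(-5) + (-5)*(-3) = 15 + 15 = 30
Bivector part b = (-3)*(-3) - (-5)*(-5) = 9 - 25 = -16
uv = 30 - 16*e12


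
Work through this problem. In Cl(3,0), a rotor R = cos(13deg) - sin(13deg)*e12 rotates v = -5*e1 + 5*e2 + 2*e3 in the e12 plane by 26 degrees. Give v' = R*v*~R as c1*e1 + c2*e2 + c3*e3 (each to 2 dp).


Rotor R = cos(13deg) - sin(13deg)*e12
Rotation angle theta = 2 * 13 = 26 degrees in the e12 plane (e1 -> e2).
The component perpendicular to the plane (e3) is invariant: v'_3 = v3 = 2.00
cos(26deg) = 0.8988, sin(26deg) = 0.4384
v'_1 = v1*cos(theta) - v2*sin(theta) = -5*0.8988 - 5*0.4384 = -6.69
v'_2 = v1*sin(theta) + v2*cos(theta) = -5*0.4384 + 5*0.8988 = 2.30
v' = -6.69*e1 + 2.30*e2 + 2.00*e3


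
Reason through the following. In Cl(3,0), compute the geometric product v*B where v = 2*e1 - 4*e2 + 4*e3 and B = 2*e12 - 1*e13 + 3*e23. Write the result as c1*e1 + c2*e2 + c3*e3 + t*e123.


vB has grade-1 (vector) and grade-3 (trivector) parts: vB = (v _| B) + (v ^ B).
Vector part <vB>_1:
  e1: -v2*b12 - v3*b13 = -(-4)*(2) - (4)*(-1) = 12
  e2: v1*b12 - v3*b23 = (2)*(2) - (4)*(3) = -8
  e3: v1*b13 + v2*b23 = (2)*(-1) + (-4)*(3) = -14
Trivector part <vB>_3:
  e123: v1*b23 - v2*b13 + v3*b12 = (2)*(3) - (-4)*(-1) + (4)*(2) = 10
vB = 12*e1 - 8*e2 - 14*e3 + 10*e123


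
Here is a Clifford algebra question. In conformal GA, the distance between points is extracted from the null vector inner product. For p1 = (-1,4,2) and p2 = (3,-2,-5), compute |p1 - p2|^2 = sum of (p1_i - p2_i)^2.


p1 - p2 = (-4, 6, 7)
|p1 - p2|^2 = (-4)^2 + 6^2 + 7^2
= 16 + 36 + 49
= 101


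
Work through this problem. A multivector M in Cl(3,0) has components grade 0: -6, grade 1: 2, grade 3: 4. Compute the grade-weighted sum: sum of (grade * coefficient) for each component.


Grade-weighted sum = sum of grade_k * coefficient_k
0*(-6) = 0
1*2 = 2
3*4 = 12
Total = 0 + 2 + 12 = 14


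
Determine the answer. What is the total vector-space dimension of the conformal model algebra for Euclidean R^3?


The conformal model of R^3 uses Cl(4,1): the 3 Euclidean generators plus two extra orthogonal generators e+ (e+^2 = +1) and e- (e-^2 = -1), from which the null vectors e0, einf are built.
Number of generators m = 3 + 2 = 5.
dim Cl(p,q) = 2^m = 2^5 = 32


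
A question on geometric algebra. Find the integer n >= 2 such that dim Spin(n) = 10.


dim Spin(n) = dim so(n) = n(n-1)/2.
Solve n(n-1)/2 = 10, i.e. n^2 - n - 20 = 0.
Discriminant = 1 + 8*10 = 81
n = (1 + sqrt(81))/2 = (1 + 9)/2 = 5


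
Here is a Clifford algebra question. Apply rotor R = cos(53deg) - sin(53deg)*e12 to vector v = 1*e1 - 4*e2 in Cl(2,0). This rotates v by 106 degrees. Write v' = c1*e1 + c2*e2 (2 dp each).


Rotor R = cos(53deg) - sin(53deg)*e12
Rotation angle theta = 2 * 53 = 106 degrees
v' = R*v*~R rotates v by theta.
cos(106deg) = -0.2756, sin(106deg) = 0.9613
v'_1 = 1*cos(106deg) - (-4)*sin(106deg)
= 1*(-0.2756) - (-4)*0.9613
= 3.57
v'_2 = 1*sin(106deg) + (-4)*cos(106deg)
= 1*0.9613 + (-4)*(-0.2756)
= 2.06
v' = 3.57*e1 + 2.06*e2


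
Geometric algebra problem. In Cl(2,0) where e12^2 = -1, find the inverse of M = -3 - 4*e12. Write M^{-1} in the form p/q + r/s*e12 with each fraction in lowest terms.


M = -3 - 4*e12, where e12^2 = -1.
Since M commutes with its reverse ~M = a - b*e12, M * ~M = a^2 - b^2*e12^2 = a^2 + b^2.
So M^{-1} = ~M / (a^2 + b^2) = (a - b*e12)/(a^2 + b^2).
a^2 + b^2 = 9 + 16 = 25
Scalar part = -3/25 = -3/25
Bivector coeff = 4/25 = 4/25
M^{-1} = -3/25 + 4/25*e12


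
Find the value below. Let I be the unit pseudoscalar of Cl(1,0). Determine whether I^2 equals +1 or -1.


The pseudoscalar I = e1...e_n (product of all n generators) of Cl(p,q) satisfies I^2 = (-1)^(q + n(n-1)/2).
p = 1, q = 0, n = p + q = 1
n(n-1)/2 = 1 * 0 / 2 = 0
Exponent = q + n(n-1)/2 = 0 + 0 = 0
I^2 = (-1)^0 = +1


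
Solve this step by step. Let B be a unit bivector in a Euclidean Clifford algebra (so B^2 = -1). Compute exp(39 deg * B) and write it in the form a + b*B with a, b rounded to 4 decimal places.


For a unit bivector B with B^2 = -1, the exponential series gives
e^(theta*B) = cos(theta) + sin(theta)*B (the GA analogue of Euler's formula).
theta = 39 degrees = 0.680678 rad
cos(39 deg) = 0.7771
sin(39 deg) = 0.6293
exp(theta*B) = 0.7771 + 0.6293*B


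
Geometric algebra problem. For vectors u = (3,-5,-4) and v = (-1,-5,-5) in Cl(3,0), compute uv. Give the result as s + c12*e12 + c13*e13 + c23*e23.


In Cl(3,0): e_i^2 = 1, e_ie_j = -e_je_i for i != j.
Scalar part = u . v = 3*(-1) + (-5)*(-5) + (-4)*(-5)
= -3 + 25 + 20 = 42
e12 coeff = 3*(-5) - (-5)*(-1) = -15 - 5 = -20
e13 coeff = 3*(-5) - (-4)*(-1) = -15 - 4 = -19
e23 coeff = (-5)*(-5) - (-4)*(-5) = 25 - 20 = 5
uv = 42 - 20*e12 - 19*e13 + 5*e23


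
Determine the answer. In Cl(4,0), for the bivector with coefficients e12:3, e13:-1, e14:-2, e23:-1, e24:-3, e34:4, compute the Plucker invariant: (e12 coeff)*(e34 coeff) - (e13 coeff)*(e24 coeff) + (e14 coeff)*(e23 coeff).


Plucker relation: af - be + cd
a*f = 3*4 = 12
b*e = (-1)*(-3) = 3
c*d = (-2)*(-1) = 2
af - be + cd = 12 - 3 + 2
= 11


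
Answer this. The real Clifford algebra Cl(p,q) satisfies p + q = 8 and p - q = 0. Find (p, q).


We need p + q = 8 and p - q = 0.
Adding: 2p = 8 + 0 = 8, so p = 4.
Then q = 8 - 4 = 4.
(p, q) = (4, 4)


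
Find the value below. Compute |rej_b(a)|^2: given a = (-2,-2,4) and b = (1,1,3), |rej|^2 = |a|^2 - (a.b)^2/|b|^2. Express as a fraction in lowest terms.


|a|^2 = (-2)^2 + (-2)^2 + 4^2 = 24
|b|^2 = 1^2 + 1^2 + 3^2 = 11
a . b = (-2)*1 + (-2)*1 + 4*3 = 8
(a.b)^2 = 8^2 = 64
|rej|^2 = 24 - 64/11
= (264 - 64)/11
= 200/11
In lowest terms: 200/11


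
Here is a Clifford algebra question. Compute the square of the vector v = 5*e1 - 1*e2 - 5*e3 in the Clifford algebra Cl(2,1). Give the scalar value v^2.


v^2 = sum of c_i^2 * e_i^2
Positive signature terms (e_i^2 = +1): 5^2 + (-1)^2 = 26
Negative signature terms (e_j^2 = -1): (-5)^2 = 25
v^2 = 26 - 25 = 1


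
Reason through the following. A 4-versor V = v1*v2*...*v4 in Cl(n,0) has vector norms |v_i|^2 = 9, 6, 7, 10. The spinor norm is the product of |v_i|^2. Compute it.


Spinor norm N(V) = |v1|^2 * |v2|^2 * ... * |v4|^2
= 9 * 6 * 7 * 10
Running product: 9, 54, 378, 3780
N(V) = 3780


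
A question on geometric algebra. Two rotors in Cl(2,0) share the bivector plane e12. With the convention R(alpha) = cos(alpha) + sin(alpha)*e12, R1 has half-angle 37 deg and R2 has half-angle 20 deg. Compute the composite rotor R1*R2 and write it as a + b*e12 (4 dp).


Same-plane rotors commute and their half-angles add:
R1*R2 = cos(a1 + a2) + sin(a1 + a2)*e12.
a1 + a2 = 37 + 20 = 57 deg
cos(57 deg) = 0.5446
sin(57 deg) = 0.8387
R1*R2 = 0.5446 + 0.8387*e12


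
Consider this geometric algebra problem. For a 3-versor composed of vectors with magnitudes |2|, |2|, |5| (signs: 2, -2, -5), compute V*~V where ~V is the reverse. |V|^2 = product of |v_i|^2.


Each vector v_i has |v_i|^2 = s_i^2
Squared scales: 2^2 = 4, (-2)^2 = 4, (-5)^2 = 25
|V|^2 = 4 * 4 * 25
= 400


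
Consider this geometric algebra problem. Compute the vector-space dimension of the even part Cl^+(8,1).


Even subalgebra dimension = 2^(n-1)
n = 8 + 1 = 9
2^(9 - 1) = 2^8 = 256
Verification: sum of C(9,k) for even k = 1 + 36 + 126 + 84 + 9 = 256
Result = 256


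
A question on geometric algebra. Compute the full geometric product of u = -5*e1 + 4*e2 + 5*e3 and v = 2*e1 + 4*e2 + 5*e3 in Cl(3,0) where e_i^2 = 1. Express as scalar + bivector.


In Cl(3,0): e_i^2 = 1, e_ie_j = -e_je_i for i != j.
Scalar part = u . v = (-5)*2 + 4*4 + 5*5
= -10 + 16 + 25 = 31
e12 coeff = (-5)*4 - 4*2 = -20 - 8 = -28
e13 coeff = (-5)*5 - 5*2 = -25 - 10 = -35
e23 coeff = 4*5 - 5*4 = 20 - 20 = 0
uv = 31 - 28*e12 - 35*e13 + 0*e23


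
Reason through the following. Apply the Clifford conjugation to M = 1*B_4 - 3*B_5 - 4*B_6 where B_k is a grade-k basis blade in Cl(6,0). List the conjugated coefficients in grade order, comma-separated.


Clifford conjugate sign for grade k: (-1)^(k(k+1)/2)
Grade 4: (-1)^(4*5/2) = (-1)^10 = 1, coeff 1 -> 1
Grade 5: (-1)^(5*6/2) = (-1)^15 = -1, coeff -3 -> 3
Grade 6: (-1)^(6*7/2) = (-1)^21 = -1, coeff -4 -> 4
Conjugated coefficients: 1, 3, 4


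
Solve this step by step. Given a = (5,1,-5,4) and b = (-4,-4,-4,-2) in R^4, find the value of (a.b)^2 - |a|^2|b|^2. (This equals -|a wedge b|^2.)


a . b = 5*(-4) + 1*(-4) + (-5)*(-4) + 4*(-2)
= -20 + (-4) + 20 + (-8) = -12
|a|^2 = 5^2 + 1^2 + (-5)^2 + 4^2 = 67
|b|^2 = (-4)^2 + (-4)^2 + (-4)^2 + (-2)^2 = 52
(a.b)^2 = (-12)^2 = 144
|a|^2 * |b|^2 = 67 * 52 = 3484
Result = 144 - 3484 = -3340


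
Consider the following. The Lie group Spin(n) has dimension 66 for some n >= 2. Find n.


dim Spin(n) = dim so(n) = n(n-1)/2.
Solve n(n-1)/2 = 66, i.e. n^2 - n - 132 = 0.
Discriminant = 1 + 8*66 = 529
n = (1 + sqrt(529))/2 = (1 + 23)/2 = 12


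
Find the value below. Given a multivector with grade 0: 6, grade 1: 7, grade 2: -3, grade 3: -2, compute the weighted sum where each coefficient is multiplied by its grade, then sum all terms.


Grade-weighted sum = sum of grade_k * coefficient_k
0*6 = 0
1*7 = 7
2*(-3) = -6
3*(-2) = -6
Total = 0 + 7 + (-6) + (-6) = -5


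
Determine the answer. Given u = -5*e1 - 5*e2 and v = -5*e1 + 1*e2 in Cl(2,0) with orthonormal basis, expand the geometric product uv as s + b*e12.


Expand: (-5*e1 - 5*e2)(-5*e1 + 1*e2)
= (-5)*(-5)*e1e1 + (-5)*1*e1e2 + (-5)*(-5)*e2e1 + (-5)*1*e2e2
Using e1^2 = e2^2 = 1, e2e1 = -e1e2:
Scalar part s = (-5)*(-5) + (-5)*1 = 25 + (-5) = 20
Bivector part b = (-5)*1 - (-5)*(-5) = -5 - 25 = -30
uv = 20 - 30*e12


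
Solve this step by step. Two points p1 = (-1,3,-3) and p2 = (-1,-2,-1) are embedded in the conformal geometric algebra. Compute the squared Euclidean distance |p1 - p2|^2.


p1 - p2 = (0, 5, -2)
|p1 - p2|^2 = 0^2 + 5^2 + (-2)^2
= 0 + 25 + 4
= 29


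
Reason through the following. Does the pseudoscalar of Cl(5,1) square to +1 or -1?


The pseudoscalar I = e1...e_n (product of all n generators) of Cl(p,q) satisfies I^2 = (-1)^(q + n(n-1)/2).
p = 5, q = 1, n = p + q = 6
n(n-1)/2 = 6 * 5 / 2 = 15
Exponent = q + n(n-1)/2 = 1 + 15 = 16
I^2 = (-1)^16 = +1


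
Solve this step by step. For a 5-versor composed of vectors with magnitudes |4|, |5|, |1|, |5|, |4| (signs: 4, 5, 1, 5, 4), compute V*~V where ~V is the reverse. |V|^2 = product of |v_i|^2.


Each vector v_i has |v_i|^2 = s_i^2
Squared scales: 4^2 = 16, 5^2 = 25, 1^2 = 1, 5^2 = 25, 4^2 = 16
|V|^2 = 16 * 25 * 1 * 25 * 16
= 160000


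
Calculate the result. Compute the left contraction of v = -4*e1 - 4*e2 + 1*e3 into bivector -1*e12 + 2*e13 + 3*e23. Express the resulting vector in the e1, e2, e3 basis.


Left contraction v _| B = <vB>_1 (grade-1 part of the geometric product vB).
Using e1_|e12 = e2, e2_|e12 = -e1, e1_|e13 = e3, e3_|e13 = -e1, e2_|e23 = e3, e3_|e23 = -e2:
e1 coeff: -v2*b12 - v3*b13 = -(-4)*(-1) - (1)*(2) = -6
e2 coeff: v1*b12 - v3*b23 = (-4)*(-1) - (1)*(3) = 1
e3 coeff: v1*b13 + v2*b23 = (-4)*(2) + (-4)*(3) = -20
v _| B = -6*e1 + 1*e2 - 20*e3


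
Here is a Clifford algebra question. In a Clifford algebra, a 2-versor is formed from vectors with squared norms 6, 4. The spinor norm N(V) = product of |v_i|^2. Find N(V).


Spinor norm N(V) = |v1|^2 * |v2|^2 * ... * |v2|^2
= 6 * 4
Running product: 6, 24
N(V) = 24


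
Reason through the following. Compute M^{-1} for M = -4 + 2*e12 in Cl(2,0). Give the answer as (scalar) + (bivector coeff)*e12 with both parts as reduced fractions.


M = -4 + 2*e12, where e12^2 = -1.
Since M commutes with its reverse ~M = a - b*e12, M * ~M = a^2 - b^2*e12^2 = a^2 + b^2.
So M^{-1} = ~M / (a^2 + b^2) = (a - b*e12)/(a^2 + b^2).
a^2 + b^2 = 16 + 4 = 20
Scalar part = -4/20 = -1/5
Bivector coeff = -2/20 = -1/10
M^{-1} = -1/5 - 1/10*e12


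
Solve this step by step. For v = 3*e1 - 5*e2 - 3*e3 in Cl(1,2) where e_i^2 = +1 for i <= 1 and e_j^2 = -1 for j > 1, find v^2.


v^2 = sum of c_i^2 * e_i^2
Positive signature terms (e_i^2 = +1): 3^2 = 9
Negative signature terms (e_j^2 = -1): (-5)^2 + (-3)^2 = 34
v^2 = 9 - 34 = -25


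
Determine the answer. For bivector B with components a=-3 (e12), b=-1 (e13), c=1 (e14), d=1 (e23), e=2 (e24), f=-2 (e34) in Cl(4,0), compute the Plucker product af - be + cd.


Plucker relation: af - be + cd
a*f = (-3)*(-2) = 6
b*e = (-1)*2 = -2
c*d = 1*1 = 1
af - be + cd = 6 - (-2) + 1
= 9


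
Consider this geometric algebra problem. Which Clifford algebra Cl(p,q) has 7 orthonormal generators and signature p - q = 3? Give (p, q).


We need p + q = 7 and p - q = 3.
Adding: 2p = 7 + 3 = 10, so p = 5.
Then q = 7 - 5 = 2.
(p, q) = (5, 2)


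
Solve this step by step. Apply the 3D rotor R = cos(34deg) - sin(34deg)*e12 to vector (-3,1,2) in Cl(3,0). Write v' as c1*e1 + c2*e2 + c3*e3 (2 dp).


Rotor R = cos(34deg) - sin(34deg)*e12
Rotation angle theta = 2 * 34 = 68 degrees in the e12 plane (e1 -> e2).
The component perpendicular to the plane (e3) is invariant: v'_3 = v3 = 2.00
cos(68deg) = 0.3746, sin(68deg) = 0.9272
v'_1 = v1*cos(theta) - v2*sin(theta) = -3*0.3746 - 1*0.9272 = -2.05
v'_2 = v1*sin(theta) + v2*cos(theta) = -3*0.9272 + 1*0.3746 = -2.41
v' = -2.05*e1 - 2.41*e2 + 2.00*e3


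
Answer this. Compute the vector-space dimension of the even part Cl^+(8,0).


Even subalgebra dimension = 2^(n-1)
n = 8 + 0 = 8
2^(8 - 1) = 2^7 = 128
Verification: sum of C(8,k) for even k = 1 + 28 + 70 + 28 + 1 = 128
Result = 128


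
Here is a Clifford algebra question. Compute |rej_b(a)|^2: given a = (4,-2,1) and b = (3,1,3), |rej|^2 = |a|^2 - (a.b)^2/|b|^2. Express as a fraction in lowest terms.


|a|^2 = 4^2 + (-2)^2 + 1^2 = 21
|b|^2 = 3^2 + 1^2 + 3^2 = 19
a . b = 4*3 + (-2)*1 + 1*3 = 13
(a.b)^2 = 13^2 = 169
|rej|^2 = 21 - 169/19
= (399 - 169)/19
= 230/19
In lowest terms: 230/19


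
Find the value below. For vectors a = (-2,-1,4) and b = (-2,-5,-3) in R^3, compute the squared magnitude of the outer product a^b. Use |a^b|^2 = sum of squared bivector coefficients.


a wedge b = (a1*b2 - a2*b1)*e12 + (a1*b3 - a3*b1)*e13 + (a2*b3 - a3*b2)*e23
e12 coeff: (-2)*(-5) - (-1)*(-2) = 10 - 2 = 8
e13 coeff: (-2)*(-3) - 4*(-2) = 6 - (-8) = 14
e23 coeff: (-1)*(-3) - 4*(-5) = 3 - (-20) = 23
|a wedge b|^2 = 8^2 + 14^2 + 23^2
= 64 + 196 + 529
= 789


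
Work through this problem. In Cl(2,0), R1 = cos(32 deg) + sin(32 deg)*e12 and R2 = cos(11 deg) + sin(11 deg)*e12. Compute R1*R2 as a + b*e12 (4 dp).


Same-plane rotors commute and their half-angles add:
R1*R2 = cos(a1 + a2) + sin(a1 + a2)*e12.
a1 + a2 = 32 + 11 = 43 deg
cos(43 deg) = 0.7314
sin(43 deg) = 0.6820
R1*R2 = 0.7314 + 0.6820*e12


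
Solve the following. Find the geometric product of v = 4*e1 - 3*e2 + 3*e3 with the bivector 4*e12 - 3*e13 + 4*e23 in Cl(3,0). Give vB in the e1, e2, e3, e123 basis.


vB has grade-1 (vector) and grade-3 (trivector) parts: vB = (v _| B) + (v ^ B).
Vector part <vB>_1:
  e1: -v2*b12 - v3*b13 = -(-3)*(4) - (3)*(-3) = 21
  e2: v1*b12 - v3*b23 = (4)*(4) - (3)*(4) = 4
  e3: v1*b13 + v2*b23 = (4)*(-3) + (-3)*(4) = -24
Trivector part <vB>_3:
  e123: v1*b23 - v2*b13 + v3*b12 = (4)*(4) - (-3)*(-3) + (3)*(4) = 19
vB = 21*e1 + 4*e2 - 24*e3 + 19*e123


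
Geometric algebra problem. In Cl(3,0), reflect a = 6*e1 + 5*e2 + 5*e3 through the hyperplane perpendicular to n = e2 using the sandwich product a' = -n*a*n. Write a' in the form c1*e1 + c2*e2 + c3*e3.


Reflection formula: a' = -n*a*n, with n = e2 (unit vector, n^2 = 1).
For reflection through hyperplane perp to e2:
The component along e2 flips sign, others stay.
a = (6, 5, 5)
a' = (6, -5, 5)
a' = 6*e1 - 5*e2 + 5*e3


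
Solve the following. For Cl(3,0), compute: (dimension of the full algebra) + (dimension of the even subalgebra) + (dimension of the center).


n = 3 + 0 = 3
Total dim = 2^3 = 8
Even subalgebra dim = 2^2 = 4
n is odd, so center dim = 2
Sum = 8 + 4 + 2 = 14


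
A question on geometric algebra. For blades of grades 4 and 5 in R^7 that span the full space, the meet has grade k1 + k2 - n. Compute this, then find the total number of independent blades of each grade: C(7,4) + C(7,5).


Meet grade = grade(A) + grade(B) - n
= 4 + 5 - 7 = 2
C(7,4) = 35
C(7,5) = 21
dim_A + dim_B = 35 + 21 = 56


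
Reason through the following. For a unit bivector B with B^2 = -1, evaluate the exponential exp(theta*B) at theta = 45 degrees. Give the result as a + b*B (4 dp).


For a unit bivector B with B^2 = -1, the exponential series gives
e^(theta*B) = cos(theta) + sin(theta)*B (the GA analogue of Euler's formula).
theta = 45 degrees = 0.785398 rad
cos(45 deg) = 0.7071
sin(45 deg) = 0.7071
exp(theta*B) = 0.7071 + 0.7071*B


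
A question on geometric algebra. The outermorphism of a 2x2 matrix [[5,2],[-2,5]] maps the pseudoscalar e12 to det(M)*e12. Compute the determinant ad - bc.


The outermorphism of a linear map f sends e1^e2 to f(e1)^f(e2).
f(e1) = 5*e1 - 2*e2
f(e2) = 2*e1 + 5*e2
f(e1) ^ f(e2) = (5*e1 - 2*e2) ^ (2*e1 + 5*e2)
= 5*5*e12 + (-2)*2*e21
= (25 - (-4))*e12
= 29*e12
Coefficient = 29


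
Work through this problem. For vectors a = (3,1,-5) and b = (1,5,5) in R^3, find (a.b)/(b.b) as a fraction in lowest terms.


Projection coefficient = (a . b) / (b . b)
a . b = 3*1 + 1*5 + (-5)*5
= 3 + 5 + (-25) = -17
b . b = 1^2 + 5^2 + 5^2
= 1 + 25 + 25 = 51
Coefficient = -17/51
In lowest terms: -1/3


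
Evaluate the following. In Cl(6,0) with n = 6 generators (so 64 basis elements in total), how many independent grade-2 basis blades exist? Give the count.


Number of grade-k basis blades in Cl(p,q) with n = p + q is C(n, k).
n = 6 + 0 = 6
C(6, 2) = 6! / (2! * 4!)
= 720 / (2 * 24)
= 15


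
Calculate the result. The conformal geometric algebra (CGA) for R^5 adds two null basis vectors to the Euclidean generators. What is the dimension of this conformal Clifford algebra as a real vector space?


The conformal model of R^5 uses Cl(6,1): the 5 Euclidean generators plus two extra orthogonal generators e+ (e+^2 = +1) and e- (e-^2 = -1), from which the null vectors e0, einf are built.
Number of generators m = 5 + 2 = 7.
dim Cl(p,q) = 2^m = 2^7 = 128


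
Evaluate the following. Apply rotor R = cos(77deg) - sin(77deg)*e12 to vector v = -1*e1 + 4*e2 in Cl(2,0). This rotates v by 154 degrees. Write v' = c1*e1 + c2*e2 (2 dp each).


Rotor R = cos(77deg) - sin(77deg)*e12
Rotation angle theta = 2 * 77 = 154 degrees
v' = R*v*~R rotates v by theta.
cos(154deg) = -0.8988, sin(154deg) = 0.4384
v'_1 = -1*cos(154deg) - 4*sin(154deg)
= -1*(-0.8988) - 4*0.4384
= -0.85
v'_2 = -1*sin(154deg) + 4*cos(154deg)
= -1*0.4384 + 4*(-0.8988)
= -4.03
v' = -0.85*e1 - 4.03*e2


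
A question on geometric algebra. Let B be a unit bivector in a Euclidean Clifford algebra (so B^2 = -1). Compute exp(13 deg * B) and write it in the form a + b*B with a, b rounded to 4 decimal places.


For a unit bivector B with B^2 = -1, the exponential series gives
e^(theta*B) = cos(theta) + sin(theta)*B (the GA analogue of Euler's formula).
theta = 13 degrees = 0.226893 rad
cos(13 deg) = 0.9744
sin(13 deg) = 0.2250
exp(theta*B) = 0.9744 + 0.2250*B


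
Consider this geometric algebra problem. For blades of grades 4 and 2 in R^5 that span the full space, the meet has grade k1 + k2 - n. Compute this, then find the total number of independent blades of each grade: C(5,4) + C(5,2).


Meet grade = grade(A) + grade(B) - n
= 4 + 2 - 5 = 1
C(5,4) = 5
C(5,2) = 10
dim_A + dim_B = 5 + 10 = 15


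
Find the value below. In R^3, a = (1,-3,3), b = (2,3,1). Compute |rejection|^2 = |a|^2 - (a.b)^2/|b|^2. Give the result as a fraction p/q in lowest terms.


|a|^2 = 1^2 + (-3)^2 + 3^2 = 19
|b|^2 = 2^2 + 3^2 + 1^2 = 14
a . b = 1*2 + (-3)*3 + 3*1 = -4
(a.b)^2 = (-4)^2 = 16
|rej|^2 = 19 - 16/14
= (266 - 16)/14
= 250/14
In lowest terms: 125/7


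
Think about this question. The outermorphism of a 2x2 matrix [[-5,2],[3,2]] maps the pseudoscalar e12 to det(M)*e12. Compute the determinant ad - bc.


The outermorphism of a linear map f sends e1^e2 to f(e1)^f(e2).
f(e1) = -5*e1 + 3*e2
f(e2) = 2*e1 + 2*e2
f(e1) ^ f(e2) = (-5*e1 + 3*e2) ^ (2*e1 + 2*e2)
= (-5)*2*e12 + 3*2*e21
= (-10 - 6)*e12
= -16*e12
Coefficient = -16


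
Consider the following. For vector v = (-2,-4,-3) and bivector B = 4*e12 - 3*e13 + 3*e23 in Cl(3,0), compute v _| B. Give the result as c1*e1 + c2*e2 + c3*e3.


Left contraction v _| B = <vB>_1 (grade-1 part of the geometric product vB).
Using e1_|e12 = e2, e2_|e12 = -e1, e1_|e13 = e3, e3_|e13 = -e1, e2_|e23 = e3, e3_|e23 = -e2:
e1 coeff: -v2*b12 - v3*b13 = -(-4)*(4) - (-3)*(-3) = 7
e2 coeff: v1*b12 - v3*b23 = (-2)*(4) - (-3)*(3) = 1
e3 coeff: v1*b13 + v2*b23 = (-2)*(-3) + (-4)*(3) = -6
v _| B = 7*e1 + 1*e2 - 6*e3


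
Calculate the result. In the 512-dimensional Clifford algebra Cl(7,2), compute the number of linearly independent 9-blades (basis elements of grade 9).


Number of grade-k basis blades in Cl(p,q) with n = p + q is C(n, k).
n = 7 + 2 = 9
C(9, 9) = 9! / (9! * 0!)
= 362880 / (362880 * 1)
= 1


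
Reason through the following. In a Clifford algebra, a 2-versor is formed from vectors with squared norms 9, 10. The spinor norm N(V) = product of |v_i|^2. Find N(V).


Spinor norm N(V) = |v1|^2 * |v2|^2 * ... * |v2|^2
= 9 * 10
Running product: 9, 90
N(V) = 90


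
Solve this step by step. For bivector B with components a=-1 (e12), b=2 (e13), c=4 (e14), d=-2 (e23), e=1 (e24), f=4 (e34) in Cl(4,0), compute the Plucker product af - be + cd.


Plucker relation: af - be + cd
a*f = (-1)*4 = -4
b*e = 2*1 = 2
c*d = 4*(-2) = -8
af - be + cd = -4 - 2 + (-8)
= -14


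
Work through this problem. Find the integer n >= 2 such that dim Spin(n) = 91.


dim Spin(n) = dim so(n) = n(n-1)/2.
Solve n(n-1)/2 = 91, i.e. n^2 - n - 182 = 0.
Discriminant = 1 + 8*91 = 729
n = (1 + sqrt(729))/2 = (1 + 27)/2 = 14


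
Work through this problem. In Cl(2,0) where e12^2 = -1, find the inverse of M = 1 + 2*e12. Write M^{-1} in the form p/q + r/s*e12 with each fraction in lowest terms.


M = 1 + 2*e12, where e12^2 = -1.
Since M commutes with its reverse ~M = a - b*e12, M * ~M = a^2 - b^2*e12^2 = a^2 + b^2.
So M^{-1} = ~M / (a^2 + b^2) = (a - b*e12)/(a^2 + b^2).
a^2 + b^2 = 1 + 4 = 5
Scalar part = 1/5 = 1/5
Bivector coeff = -2/5 = -2/5
M^{-1} = 1/5 - 2/5*e12


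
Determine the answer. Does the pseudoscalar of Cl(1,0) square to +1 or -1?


The pseudoscalar I = e1...e_n (product of all n generators) of Cl(p,q) satisfies I^2 = (-1)^(q + n(n-1)/2).
p = 1, q = 0, n = p + q = 1
n(n-1)/2 = 1 * 0 / 2 = 0
Exponent = q + n(n-1)/2 = 0 + 0 = 0
I^2 = (-1)^0 = +1


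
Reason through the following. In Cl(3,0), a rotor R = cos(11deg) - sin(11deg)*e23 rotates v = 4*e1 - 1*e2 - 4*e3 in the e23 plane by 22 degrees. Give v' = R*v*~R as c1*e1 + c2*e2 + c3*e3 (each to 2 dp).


Rotor R = cos(11deg) - sin(11deg)*e23
Rotation angle theta = 2 * 11 = 22 degrees in the e23 plane (e2 -> e3).
The component perpendicular to the plane (e1) is invariant: v'_1 = v1 = 4.00
cos(22deg) = 0.9272, sin(22deg) = 0.3746
v'_2 = v2*cos(theta) - v3*sin(theta) = -1*0.9272 - (-4)*0.3746 = 0.57
v'_3 = v2*sin(theta) + v3*cos(theta) = -1*0.3746 + (-4)*0.9272 = -4.08
v' = 4.00*e1 + 0.57*e2 - 4.08*e3


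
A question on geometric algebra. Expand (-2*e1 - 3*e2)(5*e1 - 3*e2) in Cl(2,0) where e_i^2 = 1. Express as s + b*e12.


Expand: (-2*e1 - 3*e2)(5*e1 - 3*e2)
= (-2)*5*e1e1 + (-2)*(-3)*e1e2 + (-3)*5*e2e1 + (-3)*(-3)*e2e2
Using e1^2 = e2^2 = 1, e2e1 = -e1e2:
Scalar part s = (-2)*5 + (-3)*(-3) = -10 + 9 = -1
Bivector part b = (-2)*(-3) - (-3)*5 = 6 - (-15) = 21
uv = -1 + 21*e12


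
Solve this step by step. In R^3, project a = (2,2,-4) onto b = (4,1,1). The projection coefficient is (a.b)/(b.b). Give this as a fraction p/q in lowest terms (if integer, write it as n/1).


Projection coefficient = (a . b) / (b . b)
a . b = 2*4 + 2*1 + (-4)*1
= 8 + 2 + (-4) = 6
b . b = 4^2 + 1^2 + 1^2
= 16 + 1 + 1 = 18
Coefficient = 6/18
In lowest terms: 1/3


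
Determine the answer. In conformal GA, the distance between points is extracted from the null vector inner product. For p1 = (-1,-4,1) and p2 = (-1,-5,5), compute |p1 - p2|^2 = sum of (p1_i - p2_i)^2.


p1 - p2 = (0, 1, -4)
|p1 - p2|^2 = 0^2 + 1^2 + (-4)^2
= 0 + 1 + 16
= 17


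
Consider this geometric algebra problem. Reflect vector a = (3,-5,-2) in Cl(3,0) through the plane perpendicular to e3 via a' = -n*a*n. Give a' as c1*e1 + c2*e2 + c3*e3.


Reflection formula: a' = -n*a*n, with n = e3 (unit vector, n^2 = 1).
For reflection through hyperplane perp to e3:
The component along e3 flips sign, others stay.
a = (3, -5, -2)
a' = (3, -5, 2)
a' = 3*e1 - 5*e2 + 2*e3


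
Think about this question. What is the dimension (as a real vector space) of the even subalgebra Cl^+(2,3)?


Even subalgebra dimension = 2^(n-1)
n = 2 + 3 = 5
2^(5 - 1) = 2^4 = 16
Verification: sum of C(5,k) for even k = 1 + 10 + 5 = 16
Result = 16


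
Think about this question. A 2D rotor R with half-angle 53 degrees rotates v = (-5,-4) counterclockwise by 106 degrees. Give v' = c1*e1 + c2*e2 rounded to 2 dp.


Rotor R = cos(53deg) - sin(53deg)*e12
Rotation angle theta = 2 * 53 = 106 degrees
v' = R*v*~R rotates v by theta.
cos(106deg) = -0.2756, sin(106deg) = 0.9613
v'_1 = -5*cos(106deg) - (-4)*sin(106deg)
= -5*(-0.2756) - (-4)*0.9613
= 5.22
v'_2 = -5*sin(106deg) + (-4)*cos(106deg)
= -5*0.9613 + (-4)*(-0.2756)
= -3.70
v' = 5.22*e1 - 3.70*e2


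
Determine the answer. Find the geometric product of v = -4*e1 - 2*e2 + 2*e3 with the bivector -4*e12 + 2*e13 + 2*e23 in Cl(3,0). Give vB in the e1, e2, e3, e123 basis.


vB has grade-1 (vector) and grade-3 (trivector) parts: vB = (v _| B) + (v ^ B).
Vector part <vB>_1:
  e1: -v2*b12 - v3*b13 = -(-2)*(-4) - (2)*(2) = -12
  e2: v1*b12 - v3*b23 = (-4)*(-4) - (2)*(2) = 12
  e3: v1*b13 + v2*b23 = (-4)*(2) + (-2)*(2) = -12
Trivector part <vB>_3:
  e123: v1*b23 - v2*b13 + v3*b12 = (-4)*(2) - (-2)*(2) + (2)*(-4) = -12
vB = -12*e1 + 12*e2 - 12*e3 - 12*e123


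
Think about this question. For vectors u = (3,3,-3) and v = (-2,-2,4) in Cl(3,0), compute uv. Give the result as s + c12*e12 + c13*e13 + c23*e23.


In Cl(3,0): e_i^2 = 1, e_ie_j = -e_je_i for i != j.
Scalar part = u . v = 3*(-2) + 3*(-2) + (-3)*4
= -6 + (-6) + (-12) = -24
e12 coeff = 3*(-2) - 3*(-2) = -6 - (-6) = 0
e13 coeff = 3*4 - (-3)*(-2) = 12 - 6 = 6
e23 coeff = 3*4 - (-3)*(-2) = 12 - 6 = 6
uv = -24 + 0*e12 + 6*e13 + 6*e23


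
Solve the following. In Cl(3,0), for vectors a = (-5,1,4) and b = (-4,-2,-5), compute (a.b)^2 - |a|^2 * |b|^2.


a . b = (-5)*(-4) + 1*(-2) + 4*(-5)
= 20 + (-2) + (-20) = -2
|a|^2 = (-5)^2 + 1^2 + 4^2 = 42
|b|^2 = (-4)^2 + (-2)^2 + (-5)^2 = 45
(a.b)^2 = (-2)^2 = 4
|a|^2 * |b|^2 = 42 * 45 = 1890
Result = 4 - 1890 = -1886


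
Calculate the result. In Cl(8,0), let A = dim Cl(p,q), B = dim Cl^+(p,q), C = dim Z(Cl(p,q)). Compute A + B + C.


n = 8 + 0 = 8
Total dim = 2^8 = 256
Even subalgebra dim = 2^7 = 128
n is even, so center dim = 1
Sum = 256 + 128 + 1 = 385


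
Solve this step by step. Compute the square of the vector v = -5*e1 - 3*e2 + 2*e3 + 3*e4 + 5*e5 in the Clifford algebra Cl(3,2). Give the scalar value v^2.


v^2 = sum of c_i^2 * e_i^2
Positive signature terms (e_i^2 = +1): (-5)^2 + (-3)^2 + 2^2 = 38
Negative signature terms (e_j^2 = -1): 3^2 + 5^2 = 34
v^2 = 38 - 34 = 4


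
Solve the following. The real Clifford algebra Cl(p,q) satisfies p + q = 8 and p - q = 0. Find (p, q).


We need p + q = 8 and p - q = 0.
Adding: 2p = 8 + 0 = 8, so p = 4.
Then q = 8 - 4 = 4.
(p, q) = (4, 4)


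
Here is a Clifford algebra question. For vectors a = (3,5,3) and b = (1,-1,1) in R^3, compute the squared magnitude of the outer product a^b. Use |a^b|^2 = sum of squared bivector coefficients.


a wedge b = (a1*b2 - a2*b1)*e12 + (a1*b3 - a3*b1)*e13 + (a2*b3 - a3*b2)*e23
e12 coeff: 3*(-1) - 5*1 = -3 - 5 = -8
e13 coeff: 3*1 - 3*1 = 3 - 3 = 0
e23 coeff: 5*1 - 3*(-1) = 5 - (-3) = 8
|a wedge b|^2 = (-8)^2 + 0^2 + 8^2
= 64 + 0 + 64
= 128


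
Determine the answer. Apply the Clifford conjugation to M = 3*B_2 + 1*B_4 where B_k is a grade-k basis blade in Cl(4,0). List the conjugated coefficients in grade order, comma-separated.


Clifford conjugate sign for grade k: (-1)^(k(k+1)/2)
Grade 2: (-1)^(2*3/2) = (-1)^3 = -1, coeff 3 -> -3
Grade 4: (-1)^(4*5/2) = (-1)^10 = 1, coeff 1 -> 1
Conjugated coefficients: -3, 1


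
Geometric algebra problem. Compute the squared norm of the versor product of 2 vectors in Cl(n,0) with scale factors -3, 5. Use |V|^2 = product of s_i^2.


Each vector v_i has |v_i|^2 = s_i^2
Squared scales: (-3)^2 = 9, 5^2 = 25
|V|^2 = 9 * 25
= 225


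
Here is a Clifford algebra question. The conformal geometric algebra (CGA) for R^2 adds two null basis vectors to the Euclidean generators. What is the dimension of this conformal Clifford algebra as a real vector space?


The conformal model of R^2 uses Cl(3,1): the 2 Euclidean generators plus two extra orthogonal generators e+ (e+^2 = +1) and e- (e-^2 = -1), from which the null vectors e0, einf are built.
Number of generators m = 2 + 2 = 4.
dim Cl(p,q) = 2^m = 2^4 = 16


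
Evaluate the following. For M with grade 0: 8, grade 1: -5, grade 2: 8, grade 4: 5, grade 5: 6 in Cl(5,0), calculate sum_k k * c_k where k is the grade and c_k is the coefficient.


Grade-weighted sum = sum of grade_k * coefficient_k
0*8 = 0
1*(-5) = -5
2*8 = 16
4*5 = 20
5*6 = 30
Total = 0 + (-5) + 16 + 20 + 30 = 61


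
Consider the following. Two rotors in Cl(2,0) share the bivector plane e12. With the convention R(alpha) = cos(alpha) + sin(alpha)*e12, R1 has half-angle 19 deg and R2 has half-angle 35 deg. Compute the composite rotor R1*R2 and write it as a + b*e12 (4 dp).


Same-plane rotors commute and their half-angles add:
R1*R2 = cos(a1 + a2) + sin(a1 + a2)*e12.
a1 + a2 = 19 + 35 = 54 deg
cos(54 deg) = 0.5878
sin(54 deg) = 0.8090
R1*R2 = 0.5878 + 0.8090*e12


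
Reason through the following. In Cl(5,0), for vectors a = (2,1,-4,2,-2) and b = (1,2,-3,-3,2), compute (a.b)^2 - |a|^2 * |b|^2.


a . b = 2*1 + 1*2 + (-4)*(-3) + 2*(-3) + (-2)*2
= 2 + 2 + 12 + (-6) + (-4) = 6
|a|^2 = 2^2 + 1^2 + (-4)^2 + 2^2 + (-2)^2 = 29
|b|^2 = 1^2 + 2^2 + (-3)^2 + (-3)^2 + 2^2 = 27
(a.b)^2 = 6^2 = 36
|a|^2 * |b|^2 = 29 * 27 = 783
Result = 36 - 783 = -747


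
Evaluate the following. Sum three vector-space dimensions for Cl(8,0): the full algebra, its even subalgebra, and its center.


n = 8 + 0 = 8
Total dim = 2^8 = 256
Even subalgebra dim = 2^7 = 128
n is even, so center dim = 1
Sum = 256 + 128 + 1 = 385


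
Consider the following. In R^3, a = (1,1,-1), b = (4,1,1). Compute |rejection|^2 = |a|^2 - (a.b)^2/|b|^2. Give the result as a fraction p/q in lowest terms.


|a|^2 = 1^2 + 1^2 + (-1)^2 = 3
|b|^2 = 4^2 + 1^2 + 1^2 = 18
a . b = 1*4 + 1*1 + (-1)*1 = 4
(a.b)^2 = 4^2 = 16
|rej|^2 = 3 - 16/18
= (54 - 16)/18
= 38/18
In lowest terms: 19/9


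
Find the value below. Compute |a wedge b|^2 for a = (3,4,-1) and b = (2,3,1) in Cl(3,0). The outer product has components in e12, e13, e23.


a wedge b = (a1*b2 - a2*b1)*e12 + (a1*b3 - a3*b1)*e13 + (a2*b3 - a3*b2)*e23
e12 coeff: 3*3 - 4*2 = 9 - 8 = 1
e13 coeff: 3*1 - (-1)*2 = 3 - (-2) = 5
e23 coeff: 4*1 - (-1)*3 = 4 - (-3) = 7
|a wedge b|^2 = 1^2 + 5^2 + 7^2
= 1 + 25 + 49
= 75


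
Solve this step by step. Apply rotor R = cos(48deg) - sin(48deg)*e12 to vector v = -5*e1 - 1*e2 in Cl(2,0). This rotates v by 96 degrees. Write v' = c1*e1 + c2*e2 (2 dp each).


Rotor R = cos(48deg) - sin(48deg)*e12
Rotation angle theta = 2 * 48 = 96 degrees
v' = R*v*~R rotates v by theta.
cos(96deg) = -0.1045, sin(96deg) = 0.9945
v'_1 = -5*cos(96deg) - (-1)*sin(96deg)
= -5*(-0.1045) - (-1)*0.9945
= 1.52
v'_2 = -5*sin(96deg) + (-1)*cos(96deg)
= -5*0.9945 + (-1)*(-0.1045)
= -4.87
v' = 1.52*e1 - 4.87*e2


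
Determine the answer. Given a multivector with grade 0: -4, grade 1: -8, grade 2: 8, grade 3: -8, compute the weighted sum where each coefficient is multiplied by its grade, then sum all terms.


Grade-weighted sum = sum of grade_k * coefficient_k
0*(-4) = 0
1*(-8) = -8
2*8 = 16
3*(-8) = -24
Total = 0 + (-8) + 16 + (-24) = -16


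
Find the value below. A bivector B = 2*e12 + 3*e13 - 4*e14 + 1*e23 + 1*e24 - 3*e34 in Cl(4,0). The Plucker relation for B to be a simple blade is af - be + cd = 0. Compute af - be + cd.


Plucker relation: af - be + cd
a*f = 2*(-3) = -6
b*e = 3*1 = 3
c*d = (-4)*1 = -4
af - be + cd = -6 - 3 + (-4)
= -13


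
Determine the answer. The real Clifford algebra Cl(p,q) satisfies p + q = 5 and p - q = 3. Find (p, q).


We need p + q = 5 and p - q = 3.
Adding: 2p = 5 + 3 = 8, so p = 4.
Then q = 5 - 4 = 1.
(p, q) = (4, 1)


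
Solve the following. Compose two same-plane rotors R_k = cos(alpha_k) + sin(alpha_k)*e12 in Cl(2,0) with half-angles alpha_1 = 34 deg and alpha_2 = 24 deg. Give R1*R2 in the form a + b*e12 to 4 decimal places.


Same-plane rotors commute and their half-angles add:
R1*R2 = cos(a1 + a2) + sin(a1 + a2)*e12.
a1 + a2 = 34 + 24 = 58 deg
cos(58 deg) = 0.5299
sin(58 deg) = 0.8480
R1*R2 = 0.5299 + 0.8480*e12


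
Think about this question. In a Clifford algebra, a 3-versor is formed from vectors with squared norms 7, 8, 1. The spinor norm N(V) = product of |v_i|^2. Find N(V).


Spinor norm N(V) = |v1|^2 * |v2|^2 * ... * |v3|^2
= 7 * 8 * 1
Running product: 7, 56, 56
N(V) = 56


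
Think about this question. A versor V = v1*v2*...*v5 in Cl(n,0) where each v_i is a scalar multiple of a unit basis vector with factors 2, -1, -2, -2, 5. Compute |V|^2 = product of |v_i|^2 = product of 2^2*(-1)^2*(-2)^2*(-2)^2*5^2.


Each vector v_i has |v_i|^2 = s_i^2
Squared scales: 2^2 = 4, (-1)^2 = 1, (-2)^2 = 4, (-2)^2 = 4, 5^2 = 25
|V|^2 = 4 * 1 * 4 * 4 * 25
= 1600


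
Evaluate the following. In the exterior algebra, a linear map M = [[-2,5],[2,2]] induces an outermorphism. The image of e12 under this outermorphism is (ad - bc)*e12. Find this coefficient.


The outermorphism of a linear map f sends e1^e2 to f(e1)^f(e2).
f(e1) = -2*e1 + 2*e2
f(e2) = 5*e1 + 2*e2
f(e1) ^ f(e2) = (-2*e1 + 2*e2) ^ (5*e1 + 2*e2)
= (-2)*2*e12 + 2*5*e21
= (-4 - 10)*e12
= -14*e12
Coefficient = -14


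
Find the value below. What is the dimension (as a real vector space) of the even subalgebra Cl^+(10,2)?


Even subalgebra dimension = 2^(n-1)
n = 10 + 2 = 12
2^(12 - 1) = 2^11 = 2048
Verification: sum of C(12,k) for even k = 1 + 66 + 495 + 924 + 495 + 66 + 1 = 2048
Result = 2048


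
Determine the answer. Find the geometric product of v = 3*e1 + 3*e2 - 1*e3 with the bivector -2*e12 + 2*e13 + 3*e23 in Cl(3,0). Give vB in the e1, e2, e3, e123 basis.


vB has grade-1 (vector) and grade-3 (trivector) parts: vB = (v _| B) + (v ^ B).
Vector part <vB>_1:
  e1: -v2*b12 - v3*b13 = -(3)*(-2) - (-1)*(2) = 8
  e2: v1*b12 - v3*b23 = (3)*(-2) - (-1)*(3) = -3
  e3: v1*b13 + v2*b23 = (3)*(2) + (3)*(3) = 15
Trivector part <vB>_3:
  e123: v1*b23 - v2*b13 + v3*b12 = (3)*(3) - (3)*(2) + (-1)*(-2) = 5
vB = 8*e1 - 3*e2 + 15*e3 + 5*e123


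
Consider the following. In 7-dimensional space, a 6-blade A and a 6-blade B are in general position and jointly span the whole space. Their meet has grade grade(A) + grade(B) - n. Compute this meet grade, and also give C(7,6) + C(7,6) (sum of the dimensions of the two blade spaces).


Meet grade = grade(A) + grade(B) - n
= 6 + 6 - 7 = 5
C(7,6) = 7
C(7,6) = 7
dim_A + dim_B = 7 + 7 = 14


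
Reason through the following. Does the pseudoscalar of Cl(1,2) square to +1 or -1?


The pseudoscalar I = e1...e_n (product of all n generators) of Cl(p,q) satisfies I^2 = (-1)^(q + n(n-1)/2).
p = 1, q = 2, n = p + q = 3
n(n-1)/2 = 3 * 2 / 2 = 3
Exponent = q + n(n-1)/2 = 2 + 3 = 5
I^2 = (-1)^5 = -1


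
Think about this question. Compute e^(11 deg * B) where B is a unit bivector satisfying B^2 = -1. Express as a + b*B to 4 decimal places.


For a unit bivector B with B^2 = -1, the exponential series gives
e^(theta*B) = cos(theta) + sin(theta)*B (the GA analogue of Euler's formula).
theta = 11 degrees = 0.191986 rad
cos(11 deg) = 0.9816
sin(11 deg) = 0.1908
exp(theta*B) = 0.9816 + 0.1908*B


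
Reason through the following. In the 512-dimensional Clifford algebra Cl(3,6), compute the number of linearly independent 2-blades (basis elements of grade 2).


Number of grade-k basis blades in Cl(p,q) with n = p + q is C(n, k).
n = 3 + 6 = 9
C(9, 2) = 9! / (2! * 7!)
= 362880 / (2 * 5040)
= 36


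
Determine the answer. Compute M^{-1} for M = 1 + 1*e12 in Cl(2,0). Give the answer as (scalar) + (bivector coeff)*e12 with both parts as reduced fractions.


M = 1 + 1*e12, where e12^2 = -1.
Since M commutes with its reverse ~M = a - b*e12, M * ~M = a^2 - b^2*e12^2 = a^2 + b^2.
So M^{-1} = ~M / (a^2 + b^2) = (a - b*e12)/(a^2 + b^2).
a^2 + b^2 = 1 + 1 = 2
Scalar part = 1/2 = 1/2
Bivector coeff = -1/2 = -1/2
M^{-1} = 1/2 - 1/2*e12
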